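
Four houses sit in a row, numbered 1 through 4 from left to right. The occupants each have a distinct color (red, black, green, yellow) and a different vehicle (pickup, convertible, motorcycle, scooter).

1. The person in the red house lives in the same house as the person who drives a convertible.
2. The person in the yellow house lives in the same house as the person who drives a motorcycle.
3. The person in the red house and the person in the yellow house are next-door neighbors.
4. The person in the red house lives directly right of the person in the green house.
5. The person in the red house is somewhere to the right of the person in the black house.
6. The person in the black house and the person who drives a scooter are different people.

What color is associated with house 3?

red

The person in the black house is narrowed to house 1 or 2 or 3; consider each.
Placing it in house 2 and house 3 leads to a contradiction, so it's in house 1.
The only vehicle still possible for house 1 is pickup.
The person in the green house is narrowed to house 2 or 3; consider each.
Placing it in house 3 leads to a contradiction, so it's in house 2.
From clue 4, the person in the red house must be in house 3.
House 4 color: only yellow fits.
By clue 1, the person who drives a convertible is in house 3.
By clue 2, the person who drives a motorcycle is in house 4.
House 2's vehicle must be scooter (nothing else left).
So: house 1 = black/pickup, house 2 = green/scooter, house 3 = red/convertible, house 4 = yellow/motorcycle.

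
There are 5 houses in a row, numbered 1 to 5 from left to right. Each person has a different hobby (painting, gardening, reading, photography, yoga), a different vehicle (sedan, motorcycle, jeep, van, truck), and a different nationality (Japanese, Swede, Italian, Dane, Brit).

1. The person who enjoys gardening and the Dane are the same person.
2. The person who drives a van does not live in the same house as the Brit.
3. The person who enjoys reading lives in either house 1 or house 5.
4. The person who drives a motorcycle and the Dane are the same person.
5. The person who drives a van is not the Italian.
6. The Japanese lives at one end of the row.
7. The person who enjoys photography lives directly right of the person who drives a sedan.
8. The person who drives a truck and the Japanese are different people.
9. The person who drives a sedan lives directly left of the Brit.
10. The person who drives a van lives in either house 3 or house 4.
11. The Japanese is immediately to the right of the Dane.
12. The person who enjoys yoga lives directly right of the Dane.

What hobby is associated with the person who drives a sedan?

reading

Clue 11: the Japanese is in house 5.
The Dane is in house 4 (clue 11).
The person who enjoys yoga is in house 5 (clue 12).
By clue 1, the person who enjoys gardening is in house 4.
By clue 4, the person who drives a motorcycle is in house 4.
So house 1 gets reading for hobby.
That leaves van as the vehicle for house 3.
House 5's vehicle must be jeep (nothing else left).
From clue 2, the Brit must be in house 2.
Clue 9 places the person who drives a sedan in house 1.
House 2 vehicle: only truck fits.
So house 3 gets Swede for nationality.
The person who enjoys photography is in house 2 (clue 7).
So house 3 gets painting for hobby.
House 1 nationality: only Italian fits.
So: house 1 = reading/sedan/Italian, house 2 = photography/truck/Brit, house 3 = painting/van/Swede, house 4 = gardening/motorcycle/Dane, house 5 = yoga/jeep/Japanese.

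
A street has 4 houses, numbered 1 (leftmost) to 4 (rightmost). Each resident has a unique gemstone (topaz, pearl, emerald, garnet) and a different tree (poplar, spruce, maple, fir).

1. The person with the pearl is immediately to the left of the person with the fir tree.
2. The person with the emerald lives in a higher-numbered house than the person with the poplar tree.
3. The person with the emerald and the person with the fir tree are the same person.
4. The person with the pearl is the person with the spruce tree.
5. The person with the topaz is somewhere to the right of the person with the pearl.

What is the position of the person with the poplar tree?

1

The person with the emerald is narrowed to house 2 or 3 or 4; consider each.
Placing it in house 2 and house 4 leads to a contradiction, so it's in house 3.
Clue 3: the person with the fir tree is in house 3.
House 4's tree must be maple (nothing else left).
By clue 1, the person with the pearl is in house 2.
Clue 4 places the person with the spruce tree in house 2.
Clue 5 places the person with the topaz in house 4.
So house 1 gets garnet for gemstone.
House 1's tree must be poplar (nothing else left).
So: house 1 = garnet/poplar, house 2 = pearl/spruce, house 3 = emerald/fir, house 4 = topaz/maple.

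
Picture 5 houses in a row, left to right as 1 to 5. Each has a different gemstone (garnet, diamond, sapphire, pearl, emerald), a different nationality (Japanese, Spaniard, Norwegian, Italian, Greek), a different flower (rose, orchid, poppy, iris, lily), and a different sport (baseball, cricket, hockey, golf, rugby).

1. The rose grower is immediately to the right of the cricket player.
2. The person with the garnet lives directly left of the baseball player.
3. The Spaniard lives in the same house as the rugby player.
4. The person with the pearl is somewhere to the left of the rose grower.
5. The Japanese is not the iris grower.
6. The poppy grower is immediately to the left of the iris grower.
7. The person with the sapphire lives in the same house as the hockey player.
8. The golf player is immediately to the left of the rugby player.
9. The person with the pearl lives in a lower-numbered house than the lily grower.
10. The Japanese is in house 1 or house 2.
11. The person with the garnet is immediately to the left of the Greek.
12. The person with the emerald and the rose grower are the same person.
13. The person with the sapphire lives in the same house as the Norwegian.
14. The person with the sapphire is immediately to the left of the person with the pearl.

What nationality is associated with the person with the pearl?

The Japanese is narrowed to house 1 or 2; consider each.
Placing it in house 1 leads to a contradiction, so it's in house 2.
That leaves orchid as the flower for house 1.
House 2's flower must be poppy (nothing else left).
Clue 6: the iris grower is in house 3.
House 1's sport must be hockey (nothing else left).
By clue 7, the person with the sapphire is in house 1.
Clue 13 places the Norwegian in house 1.
By clue 14, the person with the pearl is in house 2.
That leaves golf as the sport for house 2.
Clue 8 places the rugby player in house 3.
That leaves baseball as the sport for house 5.
Clue 1: the rose grower is in house 5.
By clue 2, the person with the garnet is in house 4.
The Spaniard is in house 3 (clue 3).
The Greek is in house 5 (clue 11).
The person with the emerald is in house 5 (clue 12).
House 3 gemstone: only diamond fits.
That leaves Italian as the nationality for house 4.
The only flower still possible for house 4 is lily.
So house 4 gets cricket for sport.
So: house 1 = sapphire/Norwegian/orchid/hockey, house 2 = pearl/Japanese/poppy/golf, house 3 = diamond/Spaniard/iris/rugby, house 4 = garnet/Italian/lily/cricket, house 5 = emerald/Greek/rose/baseball.

Japanese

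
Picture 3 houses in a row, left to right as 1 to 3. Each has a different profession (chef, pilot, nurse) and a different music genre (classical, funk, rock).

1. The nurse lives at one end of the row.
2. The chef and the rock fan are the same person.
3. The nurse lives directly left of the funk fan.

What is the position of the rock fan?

By clue 3, the nurse is in house 1.
By clue 3, the funk fan is in house 2.
Clue 2: the chef is in house 3.
From clue 2, the rock fan must be in house 3.
House 2's profession must be pilot (nothing else left).
That leaves classical as the music genre for house 1.
So: house 1 = nurse/classical, house 2 = pilot/funk, house 3 = chef/rock.

3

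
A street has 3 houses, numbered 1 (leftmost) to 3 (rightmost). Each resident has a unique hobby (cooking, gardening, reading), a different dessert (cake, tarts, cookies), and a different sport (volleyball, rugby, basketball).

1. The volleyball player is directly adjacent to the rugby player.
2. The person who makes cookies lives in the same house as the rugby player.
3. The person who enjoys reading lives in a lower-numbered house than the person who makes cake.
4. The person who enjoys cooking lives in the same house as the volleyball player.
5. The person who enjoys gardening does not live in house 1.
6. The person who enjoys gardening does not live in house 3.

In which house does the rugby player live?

By clue 6, the person who enjoys gardening is in house 2.
House 1's hobby must be reading (nothing else left).
So house 3 gets cooking for hobby.
Clue 4 places the volleyball player in house 3.
Clue 1: the rugby player is in house 2.
Clue 2 places the person who makes cookies in house 2.
So house 1 gets tarts for dessert.
That leaves cake as the dessert for house 3.
So house 1 gets basketball for sport.
So: house 1 = reading/tarts/basketball, house 2 = gardening/cookies/rugby, house 3 = cooking/cake/volleyball.

2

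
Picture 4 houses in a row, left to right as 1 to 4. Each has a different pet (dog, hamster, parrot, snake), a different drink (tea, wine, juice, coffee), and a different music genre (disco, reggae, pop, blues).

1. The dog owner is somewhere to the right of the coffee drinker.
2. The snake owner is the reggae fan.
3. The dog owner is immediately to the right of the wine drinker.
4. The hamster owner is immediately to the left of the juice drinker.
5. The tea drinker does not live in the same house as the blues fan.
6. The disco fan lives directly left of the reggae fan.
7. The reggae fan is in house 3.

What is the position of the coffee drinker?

1

The reggae fan is in house 3 (clue 7).
From clue 2, the snake owner must be in house 3.
Clue 6: the disco fan is in house 2.
The only drink still possible for house 4 is tea.
By clue 5, the blues fan is in house 1.
House 4 music genre: only pop fits.
The dog owner is narrowed to house 2 or 4; consider each.
Placing it in house 2 leads to a contradiction, so it's in house 4.
By clue 3, the wine drinker is in house 3.
House 1 drink: only coffee fits.
House 2 drink: only juice fits.
The hamster owner is in house 1 (clue 4).
The only pet still possible for house 2 is parrot.
So: house 1 = hamster/coffee/blues, house 2 = parrot/juice/disco, house 3 = snake/wine/reggae, house 4 = dog/tea/pop.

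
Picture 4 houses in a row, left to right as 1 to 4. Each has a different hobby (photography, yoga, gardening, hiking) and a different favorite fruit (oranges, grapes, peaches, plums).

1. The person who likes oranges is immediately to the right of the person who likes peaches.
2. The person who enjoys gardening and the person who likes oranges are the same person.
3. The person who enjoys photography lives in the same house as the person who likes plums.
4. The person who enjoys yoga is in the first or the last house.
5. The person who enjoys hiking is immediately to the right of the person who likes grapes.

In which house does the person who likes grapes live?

The person who enjoys yoga is narrowed to house 1 or 4; consider each.
Placing it in house 4 leads to a contradiction, so it's in house 1.
The person who enjoys gardening is narrowed to house 2 or 3 or 4; consider each.
Placing it in house 2 and house 4 leads to a contradiction, so it's in house 3.
From clue 2, the person who likes oranges must be in house 3.
House 4's favorite fruit must be plums (nothing else left).
The person who likes peaches is in house 2 (clue 1).
Clue 3: the person who enjoys photography is in house 4.
Clue 5 places the person who enjoys hiking in house 2.
From clue 5, the person who likes grapes must be in house 1.
So: house 1 = yoga/grapes, house 2 = hiking/peaches, house 3 = gardening/oranges, house 4 = photography/plums.

1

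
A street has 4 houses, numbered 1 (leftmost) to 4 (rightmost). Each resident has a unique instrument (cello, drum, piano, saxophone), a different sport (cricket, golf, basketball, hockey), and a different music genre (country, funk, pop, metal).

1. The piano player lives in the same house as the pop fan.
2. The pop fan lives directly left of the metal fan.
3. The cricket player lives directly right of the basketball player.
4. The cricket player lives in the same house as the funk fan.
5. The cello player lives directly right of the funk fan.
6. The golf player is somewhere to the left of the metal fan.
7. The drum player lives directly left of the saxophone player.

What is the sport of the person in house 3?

So house 4 gets hockey for sport.
The cello player is narrowed to house 3 or 4; consider each.
Placing it in house 3 leads to a contradiction, so it's in house 4.
From clue 5, the funk fan must be in house 3.
From clue 2, the pop fan must be in house 1.
The metal fan is in house 2 (clue 2).
Clue 4: the cricket player is in house 3.
From clue 6, the golf player must be in house 1.
House 3's instrument must be saxophone (nothing else left).
So house 2 gets basketball for sport.
That leaves country as the music genre for house 4.
The piano player is in house 1 (clue 1).
Clue 7 places the drum player in house 2.
So: house 1 = piano/golf/pop, house 2 = drum/basketball/metal, house 3 = saxophone/cricket/funk, house 4 = cello/hockey/country.

cricket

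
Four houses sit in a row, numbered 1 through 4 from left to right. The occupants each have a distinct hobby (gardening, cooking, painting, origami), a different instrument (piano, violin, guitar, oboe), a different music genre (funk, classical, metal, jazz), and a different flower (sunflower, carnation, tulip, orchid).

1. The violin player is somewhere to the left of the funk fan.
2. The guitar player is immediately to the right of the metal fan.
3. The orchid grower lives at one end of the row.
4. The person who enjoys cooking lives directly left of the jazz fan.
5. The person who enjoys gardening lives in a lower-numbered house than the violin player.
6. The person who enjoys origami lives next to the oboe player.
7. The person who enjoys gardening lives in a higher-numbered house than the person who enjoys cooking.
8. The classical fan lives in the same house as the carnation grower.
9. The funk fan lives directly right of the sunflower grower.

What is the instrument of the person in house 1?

From clue 7, the person who enjoys gardening must be in house 2.
Clue 7 places the person who enjoys cooking in house 1.
Clue 4: the jazz fan is in house 2.
Clue 5: the violin player is in house 3.
That leaves piano as the instrument for house 1.
Clue 1: the funk fan is in house 4.
From clue 6, the person who enjoys origami must be in house 3.
By clue 9, the sunflower grower is in house 3.
The only hobby still possible for house 4 is painting.
House 2's flower must be tulip (nothing else left).
By clue 8, the classical fan is in house 1.
By clue 8, the carnation grower is in house 1.
That leaves metal as the music genre for house 3.
The only flower still possible for house 4 is orchid.
Clue 2 places the guitar player in house 4.
That leaves oboe as the instrument for house 2.
So: house 1 = cooking/piano/classical/carnation, house 2 = gardening/oboe/jazz/tulip, house 3 = origami/violin/metal/sunflower, house 4 = painting/guitar/funk/orchid.

piano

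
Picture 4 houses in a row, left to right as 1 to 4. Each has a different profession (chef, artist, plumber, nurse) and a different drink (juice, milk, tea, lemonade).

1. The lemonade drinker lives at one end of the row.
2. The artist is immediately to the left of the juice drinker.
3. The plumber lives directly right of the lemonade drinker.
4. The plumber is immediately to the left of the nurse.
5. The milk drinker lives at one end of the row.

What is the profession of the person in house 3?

From clue 3, the plumber must be in house 2.
Clue 3: the lemonade drinker is in house 1.
By clue 4, the nurse is in house 3.
House 4's profession must be chef (nothing else left).
The juice drinker is in house 2 (clue 2).
That leaves artist as the profession for house 1.
That leaves tea as the drink for house 3.
House 4 drink: only milk fits.
So: house 1 = artist/lemonade, house 2 = plumber/juice, house 3 = nurse/tea, house 4 = chef/milk.

nurse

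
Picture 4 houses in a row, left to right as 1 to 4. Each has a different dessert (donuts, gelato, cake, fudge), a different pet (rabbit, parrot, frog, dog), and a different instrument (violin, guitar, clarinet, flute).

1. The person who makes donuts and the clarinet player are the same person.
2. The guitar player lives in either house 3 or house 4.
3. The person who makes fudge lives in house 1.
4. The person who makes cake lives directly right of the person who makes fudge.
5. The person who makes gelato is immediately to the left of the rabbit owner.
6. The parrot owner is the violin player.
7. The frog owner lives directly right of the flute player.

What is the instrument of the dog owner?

Clue 3: the person who makes fudge is in house 1.
By clue 4, the person who makes cake is in house 2.
So house 4 gets donuts for dessert.
Clue 1 places the clarinet player in house 4.
Clue 5 places the rabbit owner in house 4.
So house 3 gets gelato for dessert.
House 3 instrument: only guitar fits.
The frog owner is narrowed to house 2 or 3; consider each.
Placing it in house 2 leads to a contradiction, so it's in house 3.
Clue 7: the flute player is in house 2.
The only instrument still possible for house 1 is violin.
From clue 6, the parrot owner must be in house 1.
House 2's pet must be dog (nothing else left).
So: house 1 = fudge/parrot/violin, house 2 = cake/dog/flute, house 3 = gelato/frog/guitar, house 4 = donuts/rabbit/clarinet.

flute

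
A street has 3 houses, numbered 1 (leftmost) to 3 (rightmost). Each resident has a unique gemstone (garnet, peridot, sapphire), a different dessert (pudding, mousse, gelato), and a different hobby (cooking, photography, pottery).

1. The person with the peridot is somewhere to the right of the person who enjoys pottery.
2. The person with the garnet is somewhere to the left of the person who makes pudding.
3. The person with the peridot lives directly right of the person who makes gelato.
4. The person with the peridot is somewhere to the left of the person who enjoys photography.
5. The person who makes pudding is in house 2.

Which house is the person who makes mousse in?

3

The person with the peridot is in house 2 (clue 4).
Clue 4 places the person who enjoys photography in house 3.
By clue 5, the person who makes pudding is in house 2.
That leaves sapphire as the gemstone for house 3.
So house 1 gets gelato for dessert.
So house 3 gets mousse for dessert.
Clue 1 places the person who enjoys pottery in house 1.
The only gemstone still possible for house 1 is garnet.
House 2's hobby must be cooking (nothing else left).
So: house 1 = garnet/gelato/pottery, house 2 = peridot/pudding/cooking, house 3 = sapphire/mousse/photography.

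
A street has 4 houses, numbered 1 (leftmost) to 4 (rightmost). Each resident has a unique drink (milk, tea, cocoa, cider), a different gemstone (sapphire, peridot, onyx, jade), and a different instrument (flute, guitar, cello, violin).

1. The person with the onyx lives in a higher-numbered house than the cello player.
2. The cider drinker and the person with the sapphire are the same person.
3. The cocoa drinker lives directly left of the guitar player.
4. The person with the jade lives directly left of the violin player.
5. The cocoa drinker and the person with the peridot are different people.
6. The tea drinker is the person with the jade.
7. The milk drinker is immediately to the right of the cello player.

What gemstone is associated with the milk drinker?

peridot

The cocoa drinker is narrowed to house 1 or 2 or 3; consider each.
Placing it in house 1 and house 2 leads to a contradiction, so it's in house 3.
Clue 3: the guitar player is in house 4.
House 3's gemstone must be onyx (nothing else left).
Clue 1: the cello player is in house 1.
Clue 7: the milk drinker is in house 2.
The only drink still possible for house 1 is tea.
So house 4 gets cider for drink.
The person with the sapphire is in house 4 (clue 2).
By clue 6, the person with the jade is in house 1.
So house 2 gets peridot for gemstone.
By clue 4, the violin player is in house 2.
So house 3 gets flute for instrument.
So: house 1 = tea/jade/cello, house 2 = milk/peridot/violin, house 3 = cocoa/onyx/flute, house 4 = cider/sapphire/guitar.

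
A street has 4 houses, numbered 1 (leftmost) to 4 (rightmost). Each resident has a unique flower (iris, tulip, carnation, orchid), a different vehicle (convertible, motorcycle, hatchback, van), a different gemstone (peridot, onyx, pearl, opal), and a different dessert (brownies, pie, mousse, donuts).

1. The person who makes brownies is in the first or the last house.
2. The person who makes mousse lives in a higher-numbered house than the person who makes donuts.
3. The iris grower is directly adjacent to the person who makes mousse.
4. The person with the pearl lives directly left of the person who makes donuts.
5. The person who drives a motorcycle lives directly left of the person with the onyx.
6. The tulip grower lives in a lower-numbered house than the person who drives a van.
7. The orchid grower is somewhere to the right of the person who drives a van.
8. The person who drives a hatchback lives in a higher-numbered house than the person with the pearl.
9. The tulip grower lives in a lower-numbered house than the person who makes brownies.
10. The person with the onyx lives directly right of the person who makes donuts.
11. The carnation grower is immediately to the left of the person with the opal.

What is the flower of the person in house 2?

From clue 9, the person who makes brownies must be in house 4.
The only dessert still possible for house 1 is pie.
From clue 2, the person who makes mousse must be in house 3.
Clue 2 places the person who makes donuts in house 2.
Clue 4: the person with the pearl is in house 1.
From clue 10, the person with the onyx must be in house 3.
House 1's vehicle must be convertible (nothing else left).
So house 4 gets hatchback for vehicle.
From clue 5, the person who drives a motorcycle must be in house 2.
House 3's vehicle must be van (nothing else left).
Clue 7 places the orchid grower in house 4.
That leaves carnation as the flower for house 3.
From clue 11, the person with the opal must be in house 4.
That leaves tulip as the flower for house 1.
The only flower still possible for house 2 is iris.
House 2's gemstone must be peridot (nothing else left).
So: house 1 = tulip/convertible/pearl/pie, house 2 = iris/motorcycle/peridot/donuts, house 3 = carnation/van/onyx/mousse, house 4 = orchid/hatchback/opal/brownies.

iris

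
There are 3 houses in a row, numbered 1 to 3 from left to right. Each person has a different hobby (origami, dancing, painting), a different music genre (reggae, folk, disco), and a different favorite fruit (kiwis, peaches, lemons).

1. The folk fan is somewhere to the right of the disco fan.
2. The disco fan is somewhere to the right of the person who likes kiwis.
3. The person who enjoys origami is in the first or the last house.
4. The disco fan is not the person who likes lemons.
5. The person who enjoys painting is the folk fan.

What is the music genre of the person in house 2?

disco

The disco fan is in house 2 (clue 2).
The person who likes kiwis is in house 1 (clue 2).
House 1 music genre: only reggae fits.
House 3's music genre must be folk (nothing else left).
So house 2 gets peaches for favorite fruit.
So house 3 gets lemons for favorite fruit.
By clue 5, the person who enjoys painting is in house 3.
House 2's hobby must be dancing (nothing else left).
So house 1 gets origami for hobby.
So: house 1 = origami/reggae/kiwis, house 2 = dancing/disco/peaches, house 3 = painting/folk/lemons.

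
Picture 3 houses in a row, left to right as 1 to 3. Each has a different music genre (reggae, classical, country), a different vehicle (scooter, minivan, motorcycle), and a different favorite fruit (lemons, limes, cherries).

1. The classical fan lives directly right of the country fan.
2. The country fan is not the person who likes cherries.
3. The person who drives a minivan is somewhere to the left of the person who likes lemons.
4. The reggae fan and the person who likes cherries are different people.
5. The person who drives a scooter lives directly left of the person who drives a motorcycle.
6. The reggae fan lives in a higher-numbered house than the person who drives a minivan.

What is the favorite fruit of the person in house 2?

cherries

That leaves country as the music genre for house 1.
House 3's vehicle must be motorcycle (nothing else left).
Clue 1: the classical fan is in house 2.
Clue 5: the person who drives a scooter is in house 2.
House 3's music genre must be reggae (nothing else left).
House 1's vehicle must be minivan (nothing else left).
So house 1 gets limes for favorite fruit.
Clue 4: the person who likes cherries is in house 2.
So house 3 gets lemons for favorite fruit.
So: house 1 = country/minivan/limes, house 2 = classical/scooter/cherries, house 3 = reggae/motorcycle/lemons.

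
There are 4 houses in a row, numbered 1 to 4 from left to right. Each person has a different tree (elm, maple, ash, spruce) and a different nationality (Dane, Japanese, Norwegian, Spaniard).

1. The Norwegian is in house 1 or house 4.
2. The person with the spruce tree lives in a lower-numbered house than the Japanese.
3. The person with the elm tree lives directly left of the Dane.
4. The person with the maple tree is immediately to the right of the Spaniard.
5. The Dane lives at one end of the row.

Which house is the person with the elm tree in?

3

Clue 5 places the Dane in house 4.
The only nationality still possible for house 1 is Norwegian.
Clue 3 places the person with the elm tree in house 3.
House 4 tree: only maple fits.
The Spaniard is in house 3 (clue 4).
House 2's nationality must be Japanese (nothing else left).
The person with the spruce tree is in house 1 (clue 2).
House 2 tree: only ash fits.
So: house 1 = spruce/Norwegian, house 2 = ash/Japanese, house 3 = elm/Spaniard, house 4 = maple/Dane.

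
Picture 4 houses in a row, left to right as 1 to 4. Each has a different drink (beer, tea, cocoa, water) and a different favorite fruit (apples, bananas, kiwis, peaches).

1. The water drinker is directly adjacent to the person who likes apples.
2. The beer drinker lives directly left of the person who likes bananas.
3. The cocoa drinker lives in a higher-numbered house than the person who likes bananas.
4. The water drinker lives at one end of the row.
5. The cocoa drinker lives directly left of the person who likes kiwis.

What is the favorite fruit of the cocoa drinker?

apples

From clue 5, the cocoa drinker must be in house 3.
By clue 5, the person who likes kiwis is in house 4.
The person who likes bananas is in house 2 (clue 3).
So house 1 gets peaches for favorite fruit.
That leaves apples as the favorite fruit for house 3.
Clue 1 places the water drinker in house 4.
Clue 2 places the beer drinker in house 1.
The only drink still possible for house 2 is tea.
So: house 1 = beer/peaches, house 2 = tea/bananas, house 3 = cocoa/apples, house 4 = water/kiwis.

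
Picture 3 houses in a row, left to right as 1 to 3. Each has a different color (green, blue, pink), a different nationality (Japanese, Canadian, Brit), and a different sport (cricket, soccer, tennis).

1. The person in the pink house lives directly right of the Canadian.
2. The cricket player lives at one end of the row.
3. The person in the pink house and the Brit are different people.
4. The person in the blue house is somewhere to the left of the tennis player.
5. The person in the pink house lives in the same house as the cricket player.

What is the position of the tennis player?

2

By clue 5, the person in the pink house is in house 3.
The cricket player is in house 3 (clue 5).
The only sport still possible for house 1 is soccer.
So house 2 gets tennis for sport.
Clue 1 places the Canadian in house 2.
The person in the blue house is in house 1 (clue 4).
The only color still possible for house 2 is green.
That leaves Brit as the nationality for house 1.
The only nationality still possible for house 3 is Japanese.
So: house 1 = blue/Brit/soccer, house 2 = green/Canadian/tennis, house 3 = pink/Japanese/cricket.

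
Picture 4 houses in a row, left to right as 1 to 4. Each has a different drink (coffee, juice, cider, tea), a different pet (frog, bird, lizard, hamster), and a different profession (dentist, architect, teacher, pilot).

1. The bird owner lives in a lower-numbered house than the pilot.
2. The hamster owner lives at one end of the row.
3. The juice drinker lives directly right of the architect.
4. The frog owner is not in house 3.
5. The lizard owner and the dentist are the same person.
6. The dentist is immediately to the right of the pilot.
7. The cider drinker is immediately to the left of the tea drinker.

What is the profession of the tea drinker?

House 3 pet: only lizard fits.
By clue 5, the dentist is in house 3.
The pilot is in house 2 (clue 6).
That leaves teacher as the profession for house 4.
Clue 1: the bird owner is in house 1.
By clue 3, the juice drinker is in house 2.
House 2 pet: only frog fits.
House 4's pet must be hamster (nothing else left).
So house 1 gets architect for profession.
Clue 7 places the cider drinker in house 3.
Clue 7 places the tea drinker in house 4.
The only drink still possible for house 1 is coffee.
So: house 1 = coffee/bird/architect, house 2 = juice/frog/pilot, house 3 = cider/lizard/dentist, house 4 = tea/hamster/teacher.

teacher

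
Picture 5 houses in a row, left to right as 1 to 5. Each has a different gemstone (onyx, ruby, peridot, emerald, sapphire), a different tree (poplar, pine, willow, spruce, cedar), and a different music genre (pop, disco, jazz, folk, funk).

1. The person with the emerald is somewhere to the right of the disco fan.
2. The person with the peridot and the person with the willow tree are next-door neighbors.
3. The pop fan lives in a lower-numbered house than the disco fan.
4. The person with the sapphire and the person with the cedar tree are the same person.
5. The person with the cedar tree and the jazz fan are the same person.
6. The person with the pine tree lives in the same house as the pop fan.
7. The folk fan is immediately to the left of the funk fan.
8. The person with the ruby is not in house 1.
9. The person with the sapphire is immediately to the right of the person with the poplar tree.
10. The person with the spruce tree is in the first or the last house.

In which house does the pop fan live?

The person with the spruce tree is narrowed to house 1 or 5; consider each.
Placing it in house 1 leads to a contradiction, so it's in house 5.
So house 5 gets funk for music genre.
The folk fan is in house 4 (clue 7).
So house 1 gets pop for music genre.
The person with the pine tree is in house 1 (clue 6).
House 4's tree must be willow (nothing else left).
Clue 9 places the person with the sapphire in house 3.
The person with the poplar tree is in house 2 (clue 9).
The only gemstone still possible for house 1 is onyx.
House 2's gemstone must be ruby (nothing else left).
House 4's gemstone must be emerald (nothing else left).
House 5's gemstone must be peridot (nothing else left).
The only tree still possible for house 3 is cedar.
The jazz fan is in house 3 (clue 5).
House 2 music genre: only disco fits.
So: house 1 = onyx/pine/pop, house 2 = ruby/poplar/disco, house 3 = sapphire/cedar/jazz, house 4 = emerald/willow/folk, house 5 = peridot/spruce/funk.

1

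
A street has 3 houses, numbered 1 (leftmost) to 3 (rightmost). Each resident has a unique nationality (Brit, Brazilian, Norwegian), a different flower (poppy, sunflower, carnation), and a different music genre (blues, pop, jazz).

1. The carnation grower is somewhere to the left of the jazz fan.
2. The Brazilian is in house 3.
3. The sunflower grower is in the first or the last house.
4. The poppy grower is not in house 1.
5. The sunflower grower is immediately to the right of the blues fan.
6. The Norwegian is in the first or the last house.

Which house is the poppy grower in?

2

The Brazilian is in house 3 (clue 2).
The sunflower grower is in house 3 (clue 5).
The blues fan is in house 2 (clue 5).
The only nationality still possible for house 1 is Norwegian.
House 2 nationality: only Brit fits.
So house 1 gets carnation for flower.
So house 2 gets poppy for flower.
The only music genre still possible for house 1 is pop.
House 3 music genre: only jazz fits.
So: house 1 = Norwegian/carnation/pop, house 2 = Brit/poppy/blues, house 3 = Brazilian/sunflower/jazz.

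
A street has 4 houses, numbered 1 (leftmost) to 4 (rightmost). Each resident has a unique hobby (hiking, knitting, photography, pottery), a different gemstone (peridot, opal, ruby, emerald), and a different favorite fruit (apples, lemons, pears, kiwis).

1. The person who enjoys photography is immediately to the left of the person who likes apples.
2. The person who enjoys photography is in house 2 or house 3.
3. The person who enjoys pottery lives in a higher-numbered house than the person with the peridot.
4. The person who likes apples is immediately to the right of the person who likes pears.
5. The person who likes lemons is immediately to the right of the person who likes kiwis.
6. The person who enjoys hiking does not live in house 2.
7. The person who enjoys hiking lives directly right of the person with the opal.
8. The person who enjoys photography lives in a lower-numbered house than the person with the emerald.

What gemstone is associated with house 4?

The only hobby still possible for house 1 is knitting.
So house 1 gets kiwis for favorite fruit.
From clue 5, the person who likes lemons must be in house 2.
So house 3 gets pears for favorite fruit.
House 4 favorite fruit: only apples fits.
By clue 1, the person who enjoys photography is in house 3.
By clue 8, the person with the emerald is in house 4.
House 2's hobby must be pottery (nothing else left).
House 4's hobby must be hiking (nothing else left).
Clue 3: the person with the peridot is in house 1.
From clue 7, the person with the opal must be in house 3.
The only gemstone still possible for house 2 is ruby.
So: house 1 = knitting/peridot/kiwis, house 2 = pottery/ruby/lemons, house 3 = photography/opal/pears, house 4 = hiking/emerald/apples.

emerald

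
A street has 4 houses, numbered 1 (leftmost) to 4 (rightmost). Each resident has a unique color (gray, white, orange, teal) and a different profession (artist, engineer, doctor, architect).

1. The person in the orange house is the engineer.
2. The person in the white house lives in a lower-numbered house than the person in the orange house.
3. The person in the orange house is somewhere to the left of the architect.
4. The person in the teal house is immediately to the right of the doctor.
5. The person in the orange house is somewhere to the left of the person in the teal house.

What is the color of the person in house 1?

House 1 profession: only artist fits.
That leaves architect as the profession for house 4.
The person in the orange house is narrowed to house 2 or 3; consider each.
Placing it in house 3 leads to a contradiction, so it's in house 2.
The engineer is in house 2 (clue 1).
Clue 2: the person in the white house is in house 1.
House 3 profession: only doctor fits.
From clue 4, the person in the teal house must be in house 4.
House 3's color must be gray (nothing else left).
So: house 1 = white/artist, house 2 = orange/engineer, house 3 = gray/doctor, house 4 = teal/architect.

white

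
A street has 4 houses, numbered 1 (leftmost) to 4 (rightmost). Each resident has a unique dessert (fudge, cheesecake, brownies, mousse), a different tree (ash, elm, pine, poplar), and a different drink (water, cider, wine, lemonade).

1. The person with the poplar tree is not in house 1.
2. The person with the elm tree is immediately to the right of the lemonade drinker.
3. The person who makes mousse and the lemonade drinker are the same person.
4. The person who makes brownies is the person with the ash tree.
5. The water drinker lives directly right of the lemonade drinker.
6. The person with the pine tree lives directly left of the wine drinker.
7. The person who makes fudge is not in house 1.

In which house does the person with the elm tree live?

4

The person who makes fudge is narrowed to house 2 or 3 or 4; consider each.
Placing it in house 2 and house 3 leads to a contradiction, so it's in house 4.
The person who makes brownies is narrowed to house 1 or 2 or 3; consider each.
Placing it in house 1 and house 3 leads to a contradiction, so it's in house 2.
From clue 4, the person with the ash tree must be in house 2.
House 1 tree: only pine fits.
Clue 3 places the person who makes mousse in house 3.
From clue 3, the lemonade drinker must be in house 3.
By clue 5, the water drinker is in house 4.
Clue 6: the wine drinker is in house 2.
So house 1 gets cheesecake for dessert.
So house 1 gets cider for drink.
Clue 2: the person with the elm tree is in house 4.
That leaves poplar as the tree for house 3.
So: house 1 = cheesecake/pine/cider, house 2 = brownies/ash/wine, house 3 = mousse/poplar/lemonade, house 4 = fudge/elm/water.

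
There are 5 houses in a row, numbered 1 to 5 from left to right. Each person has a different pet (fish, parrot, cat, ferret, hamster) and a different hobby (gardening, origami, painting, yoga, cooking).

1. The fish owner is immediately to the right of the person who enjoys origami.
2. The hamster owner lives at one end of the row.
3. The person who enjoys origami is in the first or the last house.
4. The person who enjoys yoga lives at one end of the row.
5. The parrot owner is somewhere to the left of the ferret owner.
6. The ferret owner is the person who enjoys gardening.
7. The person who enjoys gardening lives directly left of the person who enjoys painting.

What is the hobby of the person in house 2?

The person who enjoys origami is in house 1 (clue 3).
House 5's hobby must be yoga (nothing else left).
By clue 1, the fish owner is in house 2.
From clue 6, the ferret owner must be in house 3.
From clue 6, the person who enjoys gardening must be in house 3.
Clue 7 places the person who enjoys painting in house 4.
House 4's pet must be cat (nothing else left).
That leaves hamster as the pet for house 5.
The only hobby still possible for house 2 is cooking.
House 1 pet: only parrot fits.
So: house 1 = parrot/origami, house 2 = fish/cooking, house 3 = ferret/gardening, house 4 = cat/painting, house 5 = hamster/yoga.

cooking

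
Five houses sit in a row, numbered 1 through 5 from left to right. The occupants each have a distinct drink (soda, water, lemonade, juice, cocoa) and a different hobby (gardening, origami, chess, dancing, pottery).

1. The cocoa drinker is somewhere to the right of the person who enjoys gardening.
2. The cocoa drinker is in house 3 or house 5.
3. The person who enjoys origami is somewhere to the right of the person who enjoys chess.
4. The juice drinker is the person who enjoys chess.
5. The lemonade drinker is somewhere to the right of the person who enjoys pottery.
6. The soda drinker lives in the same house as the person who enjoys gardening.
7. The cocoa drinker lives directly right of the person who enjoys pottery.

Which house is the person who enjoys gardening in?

The cocoa drinker is narrowed to house 3 or 5; consider each.
Placing it in house 5 leads to a contradiction, so it's in house 3.
From clue 7, the person who enjoys pottery must be in house 2.
Clue 6 places the soda drinker in house 1.
The only drink still possible for house 2 is water.
That leaves juice as the drink for house 4.
House 5's drink must be lemonade (nothing else left).
House 1's hobby must be gardening (nothing else left).
House 4 hobby: only chess fits.
Clue 3 places the person who enjoys origami in house 5.
That leaves dancing as the hobby for house 3.
So: house 1 = soda/gardening, house 2 = water/pottery, house 3 = cocoa/dancing, house 4 = juice/chess, house 5 = lemonade/origami.

1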